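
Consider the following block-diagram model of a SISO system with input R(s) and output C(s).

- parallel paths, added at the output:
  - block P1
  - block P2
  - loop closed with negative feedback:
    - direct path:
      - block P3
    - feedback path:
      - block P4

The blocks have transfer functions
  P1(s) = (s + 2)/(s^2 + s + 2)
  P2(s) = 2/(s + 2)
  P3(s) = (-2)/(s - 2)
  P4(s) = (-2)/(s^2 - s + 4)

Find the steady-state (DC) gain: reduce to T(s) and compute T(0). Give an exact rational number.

Step 1. feedback reduction of P3, P4 = (-2*s^2 + 2*s - 8)/(s^3 - 3*s^2 + 6*s - 4)
Step 2. parallel reduction of P1, P2, [P3/(1+P3*P4)] = (s^5 - 7*s^4 - 2*s^3 - 24*s^2 - 64)/(s^6 + s^4 + 6*s^3 + 8*s - 16)
The step-2 result is T(s). Setting s = 0: T(0) = -64/(-16) = 4.

Answer: 4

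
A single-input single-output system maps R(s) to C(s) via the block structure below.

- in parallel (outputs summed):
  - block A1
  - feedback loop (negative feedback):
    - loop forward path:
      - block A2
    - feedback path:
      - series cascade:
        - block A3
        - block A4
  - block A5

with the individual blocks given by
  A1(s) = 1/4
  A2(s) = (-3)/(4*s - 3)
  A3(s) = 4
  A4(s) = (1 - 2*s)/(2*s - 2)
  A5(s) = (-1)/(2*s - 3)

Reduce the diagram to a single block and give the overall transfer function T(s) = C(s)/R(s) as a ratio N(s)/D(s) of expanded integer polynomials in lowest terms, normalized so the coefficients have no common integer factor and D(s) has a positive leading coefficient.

Step 1. reduce the series chain A3, A4, giving (2 - 4*s)/(s - 1)
Step 2. collapse the loop (A2 forward, (A3*A4) return), giving (3 - 3*s)/(4*s^2 + 5*s - 3)
Step 3. sum the parallel branches A1, [A2/(1+A2*(A3*A4))], A5: this yields T(s), and no further normalization is needed

Final answer: (8*s^3 - 42*s^2 + 19*s - 15)/(32*s^3 - 8*s^2 - 84*s + 36)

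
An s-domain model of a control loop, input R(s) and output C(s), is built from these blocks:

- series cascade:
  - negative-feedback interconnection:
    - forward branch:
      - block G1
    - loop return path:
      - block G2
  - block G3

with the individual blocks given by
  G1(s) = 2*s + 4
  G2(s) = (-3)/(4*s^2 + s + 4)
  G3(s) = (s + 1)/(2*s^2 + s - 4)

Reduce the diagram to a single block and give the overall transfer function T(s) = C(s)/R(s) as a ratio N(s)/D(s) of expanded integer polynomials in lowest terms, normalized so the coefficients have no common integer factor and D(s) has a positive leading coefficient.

1. reduce the feedback loop with forward G1 and return G2, giving (8*s^3 + 18*s^2 + 12*s + 16)/(4*s^2 - 5*s - 8)
2. multiply [G1/(1+G1*G2)], G3 (series); the result is T(s) itself (integer coefficients, no common factor, positive leading denominator coefficient)

Answer: (8*s^4 + 26*s^3 + 30*s^2 + 28*s + 16)/(8*s^4 - 6*s^3 - 37*s^2 + 12*s + 32)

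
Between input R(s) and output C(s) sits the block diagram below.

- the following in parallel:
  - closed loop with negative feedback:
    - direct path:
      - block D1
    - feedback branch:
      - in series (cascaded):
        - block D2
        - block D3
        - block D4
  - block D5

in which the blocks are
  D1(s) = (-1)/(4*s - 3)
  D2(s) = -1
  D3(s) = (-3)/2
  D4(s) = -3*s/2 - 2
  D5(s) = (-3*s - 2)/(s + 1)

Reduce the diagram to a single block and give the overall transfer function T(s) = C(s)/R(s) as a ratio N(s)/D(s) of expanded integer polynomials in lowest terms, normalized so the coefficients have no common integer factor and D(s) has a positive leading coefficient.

Reducing step by step:

(1) combine D2, D3, D4 in series, giving -9*s/4 - 3
(2) close the feedback loop around D1, (D2*D3*D4), giving (-4)/(25*s)
(3) sum the parallel branches [D1/(1+D1*(D2*D3*D4))], D5: this yields T(s), and no further normalization is needed

Answer: (-75*s^2 - 54*s - 4)/(25*s^2 + 25*s)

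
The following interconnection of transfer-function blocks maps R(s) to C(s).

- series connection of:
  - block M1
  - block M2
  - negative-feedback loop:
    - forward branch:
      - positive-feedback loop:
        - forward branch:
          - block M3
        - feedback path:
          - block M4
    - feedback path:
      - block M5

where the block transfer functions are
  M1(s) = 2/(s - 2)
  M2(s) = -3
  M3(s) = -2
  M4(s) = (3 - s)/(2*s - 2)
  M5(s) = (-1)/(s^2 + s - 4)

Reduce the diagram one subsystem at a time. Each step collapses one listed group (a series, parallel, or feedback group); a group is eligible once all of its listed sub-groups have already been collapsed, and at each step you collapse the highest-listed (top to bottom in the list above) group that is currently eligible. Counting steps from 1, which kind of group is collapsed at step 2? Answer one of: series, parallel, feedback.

The answer is feedback.

Reasoning:
(1) reduce the feedback loop with forward M3 and return M4
(2) apply the feedback formula to [M3/(1-M3*M4)], M5
(3) cascade M1, M2, [[M3/(1-M3*M4)]/(1+[M3/(1-M3*M4)]*M5)]
The group at step 2 is a feedback group.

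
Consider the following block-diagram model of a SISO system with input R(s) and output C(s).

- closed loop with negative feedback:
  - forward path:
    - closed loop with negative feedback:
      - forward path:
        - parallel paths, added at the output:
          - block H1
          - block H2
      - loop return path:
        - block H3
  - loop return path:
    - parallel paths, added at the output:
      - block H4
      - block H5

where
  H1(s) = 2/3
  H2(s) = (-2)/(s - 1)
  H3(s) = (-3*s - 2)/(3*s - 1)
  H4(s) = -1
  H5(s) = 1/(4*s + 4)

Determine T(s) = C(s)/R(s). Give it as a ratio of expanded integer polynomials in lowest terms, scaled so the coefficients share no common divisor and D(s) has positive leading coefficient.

The answer is (-12*s^3 + 40*s^2 + 36*s - 16)/(6*s^3 - 65*s^2 - 77*s - 26).

Reasoning:
(1) reduce the parallel group H1, H2, giving (2*s - 8)/(3*s - 3)
(2) collapse the loop ((H1+H2) forward, H3 return), giving (6*s^2 - 26*s + 8)/(3*s^2 + 8*s + 19)
(3) sum the parallel branches H4, H5, giving (-4*s - 3)/(4*s + 4)
(4) reduce the feedback loop with forward [(H1+H2)/(1+(H1+H2)*H3)] and return (H4+H5) - this is the overall T(s), already in the required normalized form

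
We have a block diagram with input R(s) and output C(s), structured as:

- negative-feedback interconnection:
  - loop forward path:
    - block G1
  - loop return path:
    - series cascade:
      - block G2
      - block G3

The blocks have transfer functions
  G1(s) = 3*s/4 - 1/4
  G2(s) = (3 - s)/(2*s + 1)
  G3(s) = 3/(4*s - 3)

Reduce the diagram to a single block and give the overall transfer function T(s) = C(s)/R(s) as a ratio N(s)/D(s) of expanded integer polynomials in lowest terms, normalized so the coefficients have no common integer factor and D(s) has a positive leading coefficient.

The answer is (24*s^3 - 14*s^2 - 7*s + 3)/(23*s^2 + 22*s - 21).

Reasoning:
(1) reduce the series chain G2, G3 = (9 - 3*s)/(8*s^2 - 2*s - 3)
(2) feedback reduction of G1, (G2*G3); the result is T(s) itself (integer coefficients, no common factor, positive leading denominator coefficient)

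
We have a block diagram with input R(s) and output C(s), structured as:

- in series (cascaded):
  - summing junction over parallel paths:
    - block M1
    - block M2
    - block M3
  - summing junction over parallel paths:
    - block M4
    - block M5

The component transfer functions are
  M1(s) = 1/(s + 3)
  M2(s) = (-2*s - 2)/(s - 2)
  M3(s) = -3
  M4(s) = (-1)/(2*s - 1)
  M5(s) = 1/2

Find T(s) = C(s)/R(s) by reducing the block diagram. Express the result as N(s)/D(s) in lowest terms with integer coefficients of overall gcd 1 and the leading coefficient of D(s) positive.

Step 1: add M1, M2, M3 (parallel) -> (-5*s^2 - 10*s + 10)/(s^2 + s - 6)
Step 2: sum the parallel branches M4, M5 -> (2*s - 3)/(4*s - 2)
Step 3: multiply (M1+M2+M3), (M4+M5) (series) - this is the overall T(s), already in the required normalized form

Final answer: (-10*s^3 - 5*s^2 + 50*s - 30)/(4*s^3 + 2*s^2 - 26*s + 12)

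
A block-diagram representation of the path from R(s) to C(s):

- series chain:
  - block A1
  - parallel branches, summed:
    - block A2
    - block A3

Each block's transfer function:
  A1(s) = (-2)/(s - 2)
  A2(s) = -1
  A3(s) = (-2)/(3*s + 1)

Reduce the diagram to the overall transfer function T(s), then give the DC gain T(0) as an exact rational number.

Step 1 - parallel reduction of A2, A3; result (-3*s - 3)/(3*s + 1)
Step 2 - multiply A1, (A2+A3) (series); result (6*s + 6)/(3*s^2 - 5*s - 2)
Evaluating the step-2 result (the overall T(s)) at s = 0 gives T(0) = 6/(-2) = -3.

Hence the answer: -3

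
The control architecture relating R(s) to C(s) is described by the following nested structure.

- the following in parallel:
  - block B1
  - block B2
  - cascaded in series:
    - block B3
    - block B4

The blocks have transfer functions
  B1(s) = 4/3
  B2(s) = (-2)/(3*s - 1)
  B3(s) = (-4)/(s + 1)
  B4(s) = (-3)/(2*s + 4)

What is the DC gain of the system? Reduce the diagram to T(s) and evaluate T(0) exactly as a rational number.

1. series reduction of B3, B4 = 6/(s^2 + 3*s + 2)
2. sum the parallel branches B1, B2, (B3*B4) = (12*s^3 + 26*s^2 + 48*s - 38)/(9*s^3 + 24*s^2 + 9*s - 6)
Step 2 gives the overall T(s). Then T(0) = -38/(-6) = 19/3.

Answer: 19/3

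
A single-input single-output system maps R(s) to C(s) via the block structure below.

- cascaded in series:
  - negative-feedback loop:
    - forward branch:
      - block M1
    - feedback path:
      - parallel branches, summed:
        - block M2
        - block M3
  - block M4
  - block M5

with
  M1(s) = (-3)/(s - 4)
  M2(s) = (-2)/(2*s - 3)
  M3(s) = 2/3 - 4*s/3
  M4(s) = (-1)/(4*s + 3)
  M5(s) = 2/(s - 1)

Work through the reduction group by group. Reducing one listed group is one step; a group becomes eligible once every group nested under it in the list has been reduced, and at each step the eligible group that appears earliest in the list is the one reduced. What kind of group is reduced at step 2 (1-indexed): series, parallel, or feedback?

(1) add M2, M3 (parallel)
(2) collapse the loop (M1 forward, (M2+M3) return)
(3) multiply [M1/(1+M1*(M2+M3))], M4, M5 (series)
The group at step 2 is a feedback group.

Hence the answer: feedback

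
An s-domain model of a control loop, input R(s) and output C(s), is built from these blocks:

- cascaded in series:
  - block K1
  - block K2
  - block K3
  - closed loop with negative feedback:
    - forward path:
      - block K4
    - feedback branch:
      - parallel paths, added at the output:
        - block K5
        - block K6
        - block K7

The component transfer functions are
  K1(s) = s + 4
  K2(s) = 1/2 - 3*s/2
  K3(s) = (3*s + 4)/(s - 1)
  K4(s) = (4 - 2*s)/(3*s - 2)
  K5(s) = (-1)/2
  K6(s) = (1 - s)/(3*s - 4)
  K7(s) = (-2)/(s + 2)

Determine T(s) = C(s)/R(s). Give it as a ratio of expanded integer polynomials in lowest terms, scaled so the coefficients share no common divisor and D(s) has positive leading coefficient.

Answer: (27*s^6 + 99*s^5 - 192*s^4 - 572*s^3 + 400*s^2 + 704*s - 256)/(14*s^4 - 8*s^3 - 94*s^2 + 160*s - 72)

Working:
Step 1. parallel reduction of K5, K6, K7; result (-5*s^2 - 16*s + 28)/(6*s^2 + 4*s - 16)
Step 2. close the feedback loop around K4, (K5+K6+K7); result (-3*s^3 + 4*s^2 + 12*s - 16)/(7*s^3 + 3*s^2 - 44*s + 36)
Step 3. multiply K1, K2, K3, [K4/(1+K4*(K5+K6+K7))] (series), giving the overall T(s)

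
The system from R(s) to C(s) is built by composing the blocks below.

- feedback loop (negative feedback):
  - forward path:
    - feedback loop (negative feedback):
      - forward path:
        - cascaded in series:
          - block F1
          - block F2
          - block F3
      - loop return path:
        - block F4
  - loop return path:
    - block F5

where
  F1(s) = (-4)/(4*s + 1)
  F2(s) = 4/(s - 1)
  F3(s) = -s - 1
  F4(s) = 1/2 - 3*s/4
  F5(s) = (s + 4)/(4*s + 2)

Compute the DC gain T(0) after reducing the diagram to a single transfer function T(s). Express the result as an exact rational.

(1) reduce the series chain F1, F2, F3; result (16*s + 16)/(4*s^2 - 3*s - 1)
(2) apply the feedback formula to (F1*F2*F3), F4; result (-16*s - 16)/(8*s^2 + 7*s - 7)
(3) close the feedback loop around [(F1*F2*F3)/(1+(F1*F2*F3)*F4)], F5; result (-32*s^2 - 48*s - 16)/(16*s^3 + 14*s^2 - 47*s - 39)
The step-3 result is T(s). Setting s = 0: T(0) = -16/(-39) = 16/39.

Therefore the answer is 16/39.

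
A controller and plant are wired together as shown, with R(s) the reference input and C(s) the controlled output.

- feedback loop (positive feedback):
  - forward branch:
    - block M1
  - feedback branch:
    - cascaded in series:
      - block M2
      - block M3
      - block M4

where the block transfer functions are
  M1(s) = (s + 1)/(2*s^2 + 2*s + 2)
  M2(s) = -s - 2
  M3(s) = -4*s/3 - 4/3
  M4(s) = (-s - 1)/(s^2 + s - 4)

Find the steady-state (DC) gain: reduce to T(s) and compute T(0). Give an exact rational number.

Reducing step by step:

Step 1: series reduction of M2, M3, M4 = (-4*s^3 - 16*s^2 - 20*s - 8)/(3*s^2 + 3*s - 12)
Step 2: apply the feedback formula to M1, (M2*M3*M4) = (3*s^3 + 6*s^2 - 9*s - 12)/(10*s^4 + 32*s^3 + 24*s^2 + 10*s - 16)
Evaluating the step-2 result (the overall T(s)) at s = 0 gives T(0) = -12/(-16) = 3/4.

Answer: 3/4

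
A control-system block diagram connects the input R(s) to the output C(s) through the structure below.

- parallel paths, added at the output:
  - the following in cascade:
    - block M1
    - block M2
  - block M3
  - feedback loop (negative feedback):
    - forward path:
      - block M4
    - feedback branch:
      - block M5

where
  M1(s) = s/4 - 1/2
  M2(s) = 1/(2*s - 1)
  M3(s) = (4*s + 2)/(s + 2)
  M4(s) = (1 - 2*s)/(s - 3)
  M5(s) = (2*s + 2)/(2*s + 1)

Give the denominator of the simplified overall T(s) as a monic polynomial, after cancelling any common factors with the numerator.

1. reduce the series chain M1, M2 = (s - 2)/(8*s - 4)
2. close the feedback loop around M4, M5 = (4*s^2 - 1)/(2*s^2 + 7*s + 1)
3. parallel reduction of (M1*M2), M3, [M4/(1+M4*M5)] = (98*s^4 + 279*s^3 - 31*s^2 - 96*s - 4)/(16*s^4 + 80*s^3 + 76*s^2 - 44*s - 8)
Step 3 gives the fully reduced T(s), with no common factor left to cancel. The denominator's leading coefficient is 16, so divide each of its coefficients by 16 to get the monic form.

Answer: s^4 + 5*s^3 + 19*s^2/4 - 11*s/4 - 1/2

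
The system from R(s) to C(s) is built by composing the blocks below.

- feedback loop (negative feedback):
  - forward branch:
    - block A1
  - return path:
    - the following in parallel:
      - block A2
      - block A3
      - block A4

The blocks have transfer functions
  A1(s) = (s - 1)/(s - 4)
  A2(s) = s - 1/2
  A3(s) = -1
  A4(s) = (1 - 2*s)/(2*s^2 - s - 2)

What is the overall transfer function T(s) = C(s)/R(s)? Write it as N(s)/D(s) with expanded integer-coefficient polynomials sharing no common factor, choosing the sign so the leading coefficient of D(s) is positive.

[1] combine A2, A3, A4 in parallel; result (4*s^3 - 8*s^2 - 5*s + 8)/(4*s^2 - 2*s - 4)
[2] reduce the feedback loop with forward A1 and return (A2+A3+A4), which is the overall transfer function T(s) = C(s)/R(s) in lowest terms

Final answer: (4*s^3 - 6*s^2 - 2*s + 4)/(4*s^4 - 8*s^3 - 15*s^2 + 17*s + 8)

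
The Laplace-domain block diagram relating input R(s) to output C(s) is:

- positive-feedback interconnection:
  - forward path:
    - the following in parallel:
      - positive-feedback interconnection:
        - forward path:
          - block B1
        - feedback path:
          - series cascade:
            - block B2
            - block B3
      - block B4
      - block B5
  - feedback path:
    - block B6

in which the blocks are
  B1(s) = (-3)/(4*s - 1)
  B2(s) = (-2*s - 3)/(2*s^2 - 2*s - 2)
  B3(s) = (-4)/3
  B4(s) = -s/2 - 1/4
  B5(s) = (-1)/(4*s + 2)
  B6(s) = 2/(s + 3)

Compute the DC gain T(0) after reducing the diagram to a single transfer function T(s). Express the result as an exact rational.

First reduce the diagram to T(s).

Step 1: combine B2, B3 in series: (4*s + 6)/(3*s^2 - 3*s - 3)
Step 2: feedback reduction of B1, (B2*B3): (-3*s^2 + 3*s + 3)/(4*s^3 - 5*s^2 + s + 7)
Step 3: sum the parallel branches [B1/(1-B1*(B2*B3))], B4, B5: (-16*s^5 + 4*s^4 - 20*s^3 - 5*s^2 + 5*s - 9)/(32*s^4 - 24*s^3 - 12*s^2 + 60*s + 28)
Step 4: reduce the feedback loop with forward ([B1/(1-B1*(B2*B3))]+B4+B5) and return B6: (-16*s^6 - 44*s^5 - 8*s^4 - 65*s^3 - 10*s^2 + 6*s - 27)/(64*s^5 + 64*s^4 - 44*s^3 + 34*s^2 + 198*s + 102)
Evaluating the step-4 result (the overall T(s)) at s = 0 gives T(0) = -27/102 = -9/34.

Answer: -9/34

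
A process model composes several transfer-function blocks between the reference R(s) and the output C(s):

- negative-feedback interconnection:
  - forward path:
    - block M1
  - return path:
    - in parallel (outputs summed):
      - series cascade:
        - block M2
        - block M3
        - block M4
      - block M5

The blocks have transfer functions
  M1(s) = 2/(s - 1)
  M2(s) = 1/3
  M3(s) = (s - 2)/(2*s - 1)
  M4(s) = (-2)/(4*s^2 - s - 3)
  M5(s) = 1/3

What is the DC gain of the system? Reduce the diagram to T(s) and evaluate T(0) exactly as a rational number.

1. multiply M2, M3, M4 (series): (4 - 2*s)/(24*s^3 - 18*s^2 - 15*s + 9)
2. reduce the parallel group (M2*M3*M4), M5: (8*s^3 - 6*s^2 - 7*s + 7)/(24*s^3 - 18*s^2 - 15*s + 9)
3. reduce the feedback loop with forward M1 and return ((M2*M3*M4)+M5): (48*s^3 - 36*s^2 - 30*s + 18)/(24*s^4 - 26*s^3 - 9*s^2 + 10*s + 5)
The step-3 result is T(s). Setting s = 0: T(0) = 18/5.

Answer: 18/5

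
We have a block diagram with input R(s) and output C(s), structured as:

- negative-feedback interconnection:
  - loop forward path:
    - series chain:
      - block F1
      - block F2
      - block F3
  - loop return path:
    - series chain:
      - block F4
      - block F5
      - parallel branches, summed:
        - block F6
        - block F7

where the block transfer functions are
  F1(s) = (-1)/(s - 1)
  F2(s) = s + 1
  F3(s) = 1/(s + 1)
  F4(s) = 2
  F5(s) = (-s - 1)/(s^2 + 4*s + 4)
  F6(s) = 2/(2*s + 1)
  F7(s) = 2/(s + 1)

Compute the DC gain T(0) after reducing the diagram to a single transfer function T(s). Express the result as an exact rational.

The answer is -1.

Reasoning:
[1] series reduction of F1, F2, F3, giving (-1)/(s - 1)
[2] reduce the parallel group F6, F7, giving (6*s + 4)/(2*s^2 + 3*s + 1)
[3] combine F4, F5, (F6+F7) in series, giving (-12*s - 8)/(2*s^3 + 9*s^2 + 12*s + 4)
[4] feedback reduction of (F1*F2*F3), (F4*F5*(F6+F7)), giving (-2*s^3 - 9*s^2 - 12*s - 4)/(2*s^4 + 7*s^3 + 3*s^2 + 4*s + 4)
The step-4 result is T(s). Setting s = 0: T(0) = -4/4 = -1.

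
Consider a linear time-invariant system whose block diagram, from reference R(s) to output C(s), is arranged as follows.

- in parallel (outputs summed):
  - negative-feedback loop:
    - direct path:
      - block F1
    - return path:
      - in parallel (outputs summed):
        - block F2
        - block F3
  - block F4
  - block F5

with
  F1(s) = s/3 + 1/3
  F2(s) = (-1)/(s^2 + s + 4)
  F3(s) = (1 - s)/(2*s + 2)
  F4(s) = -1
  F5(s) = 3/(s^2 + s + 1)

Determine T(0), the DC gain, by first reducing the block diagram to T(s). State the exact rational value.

Step 1: combine F2, F3 in parallel; result (-s^3 - 5*s + 2)/(2*s^3 + 4*s^2 + 10*s + 8)
Step 2: close the feedback loop around F1, (F2+F3); result (-2*s^3 - 4*s^2 - 10*s - 8)/(s^3 - 6*s^2 - s - 26)
Step 3: parallel reduction of [F1/(1+F1*(F2+F3))], F4, F5; result (-3*s^5 - s^4 - 7*s^3 - 7*s^2 + 6*s - 60)/(s^5 - 5*s^4 - 6*s^3 - 33*s^2 - 27*s - 26)
The step-3 result is T(s). Setting s = 0: T(0) = -60/(-26) = 30/13.

Final answer: 30/13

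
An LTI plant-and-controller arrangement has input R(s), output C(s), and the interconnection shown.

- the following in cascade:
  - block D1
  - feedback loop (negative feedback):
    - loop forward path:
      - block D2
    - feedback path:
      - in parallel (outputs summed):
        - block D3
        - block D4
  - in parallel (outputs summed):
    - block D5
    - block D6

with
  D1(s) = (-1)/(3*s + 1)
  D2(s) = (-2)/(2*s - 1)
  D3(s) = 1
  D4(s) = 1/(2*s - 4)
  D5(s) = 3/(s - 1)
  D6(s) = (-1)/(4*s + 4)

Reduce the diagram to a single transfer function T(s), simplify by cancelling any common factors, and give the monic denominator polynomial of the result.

(1) combine D3, D4 in parallel = (2*s - 3)/(2*s - 4)
(2) reduce the feedback loop with forward D2 and return (D3+D4) = (4 - 2*s)/(2*s^2 - 7*s + 5)
(3) parallel reduction of D5, D6 = (11*s + 13)/(4*s^2 - 4)
(4) multiply D1, [D2/(1+D2*(D3+D4))], (D5+D6) (series) = (11*s^2 - 9*s - 26)/(12*s^5 - 38*s^4 + 4*s^3 + 48*s^2 - 16*s - 10)
That last expression is T(s), already simplified. Scaling its denominator by 1/12 (the reciprocal of the leading coefficient) yields the monic denominator.

Final answer: s^5 - 19*s^4/6 + s^3/3 + 4*s^2 - 4*s/3 - 5/6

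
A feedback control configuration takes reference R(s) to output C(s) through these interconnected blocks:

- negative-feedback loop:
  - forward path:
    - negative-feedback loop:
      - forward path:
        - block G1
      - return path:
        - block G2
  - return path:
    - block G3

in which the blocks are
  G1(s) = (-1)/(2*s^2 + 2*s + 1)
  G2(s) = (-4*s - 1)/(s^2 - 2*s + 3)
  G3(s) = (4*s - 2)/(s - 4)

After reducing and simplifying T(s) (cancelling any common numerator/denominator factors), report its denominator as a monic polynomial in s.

The answer is s^5 - 5*s^4 + 7*s^3/2 + 3*s^2 - 22*s - 5.

Reasoning:
(1) apply the feedback formula to G1, G2: (-s^2 + 2*s - 3)/(2*s^4 - 2*s^3 + 3*s^2 + 8*s + 4)
(2) apply the feedback formula to [G1/(1+G1*G2)], G3: (-s^3 + 6*s^2 - 11*s + 12)/(2*s^5 - 10*s^4 + 7*s^3 + 6*s^2 - 44*s - 10)
T(s) is the step-2 result (common factors already cancelled). Leading coefficient of the denominator: 2. Divide through by 2 for the monic polynomial.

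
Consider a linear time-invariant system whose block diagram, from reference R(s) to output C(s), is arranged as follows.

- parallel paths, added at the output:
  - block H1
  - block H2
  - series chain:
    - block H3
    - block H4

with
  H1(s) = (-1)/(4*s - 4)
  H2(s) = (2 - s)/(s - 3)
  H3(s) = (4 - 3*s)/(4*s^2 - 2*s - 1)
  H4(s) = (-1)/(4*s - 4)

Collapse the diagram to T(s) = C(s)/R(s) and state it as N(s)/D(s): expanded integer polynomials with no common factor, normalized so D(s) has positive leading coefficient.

First reduce the diagram to T(s).

Step 1: multiply H3, H4 (series) -> (3*s - 4)/(16*s^3 - 24*s^2 + 4*s + 4)
Step 2: parallel reduction of H1, H2, (H3*H4), giving the overall T(s)

Answer: (-16*s^4 + 52*s^3 - 35*s^2 - 14*s + 17)/(16*s^4 - 72*s^3 + 76*s^2 - 8*s - 12)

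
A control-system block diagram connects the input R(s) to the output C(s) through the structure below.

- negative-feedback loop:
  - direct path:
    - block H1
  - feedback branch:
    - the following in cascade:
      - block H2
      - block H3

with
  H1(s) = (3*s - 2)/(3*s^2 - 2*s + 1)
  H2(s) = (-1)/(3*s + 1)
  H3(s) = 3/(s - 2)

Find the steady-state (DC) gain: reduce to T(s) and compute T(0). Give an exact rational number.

1. combine H2, H3 in series -> (-3)/(3*s^2 - 5*s - 2)
2. feedback reduction of H1, (H2*H3) -> (9*s^3 - 21*s^2 + 4*s + 4)/(9*s^4 - 21*s^3 + 7*s^2 - 10*s + 4)
Evaluating the step-2 result (the overall T(s)) at s = 0 gives T(0) = 4/4 = 1.

Therefore the answer is 1.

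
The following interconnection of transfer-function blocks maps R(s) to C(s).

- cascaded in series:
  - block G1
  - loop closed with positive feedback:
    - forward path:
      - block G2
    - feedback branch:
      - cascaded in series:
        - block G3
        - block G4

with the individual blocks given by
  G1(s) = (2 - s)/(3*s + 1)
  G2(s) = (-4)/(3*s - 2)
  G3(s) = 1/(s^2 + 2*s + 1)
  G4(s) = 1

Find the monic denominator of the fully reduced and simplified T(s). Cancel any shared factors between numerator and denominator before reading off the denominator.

First reduce the diagram to T(s).

Step 1. series reduction of G3, G4 = 1/(s^2 + 2*s + 1)
Step 2. collapse the loop (G2 forward, (G3*G4) return) = (-4*s^2 - 8*s - 4)/(3*s^3 + 4*s^2 - s + 2)
Step 3. combine G1, [G2/(1-G2*(G3*G4))] in series = (4*s^3 - 12*s - 8)/(9*s^4 + 15*s^3 + s^2 + 5*s + 2)
The result of step 3 is T(s) in lowest terms. Its denominator has leading coefficient 9; dividing the denominator through by 9 makes it monic.

Answer: s^4 + 5*s^3/3 + s^2/9 + 5*s/9 + 2/9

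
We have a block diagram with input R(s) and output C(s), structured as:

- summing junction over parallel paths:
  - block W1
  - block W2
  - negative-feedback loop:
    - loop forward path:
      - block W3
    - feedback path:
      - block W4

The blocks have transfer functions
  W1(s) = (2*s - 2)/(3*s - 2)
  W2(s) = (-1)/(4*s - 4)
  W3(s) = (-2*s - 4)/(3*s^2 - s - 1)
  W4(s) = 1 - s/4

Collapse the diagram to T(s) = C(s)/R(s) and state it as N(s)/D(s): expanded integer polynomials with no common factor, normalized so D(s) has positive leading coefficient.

The answer is (56*s^4 - 213*s^3 + 50*s^2 + 278*s - 164)/(84*s^4 - 188*s^3 + 16*s^2 + 168*s - 80).

Reasoning:
[1] collapse the loop (W3 forward, W4 return) gives (-4*s - 8)/(7*s^2 - 4*s - 10)
[2] add W1, W2, [W3/(1+W3*W4)] (parallel): this yields T(s), and no further normalization is needed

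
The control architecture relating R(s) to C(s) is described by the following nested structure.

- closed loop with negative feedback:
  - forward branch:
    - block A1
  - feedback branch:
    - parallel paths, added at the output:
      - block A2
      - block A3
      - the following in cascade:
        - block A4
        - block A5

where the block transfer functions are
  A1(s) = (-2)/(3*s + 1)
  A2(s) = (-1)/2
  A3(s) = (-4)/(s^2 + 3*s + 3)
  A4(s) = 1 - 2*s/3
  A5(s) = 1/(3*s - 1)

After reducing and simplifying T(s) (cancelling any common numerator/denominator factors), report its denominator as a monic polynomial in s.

(1) combine A4, A5 in series -> (3 - 2*s)/(9*s - 3)
(2) combine A2, A3, (A4*A5) in parallel -> (-13*s^3 - 30*s^2 - 84*s + 51)/(18*s^3 + 48*s^2 + 36*s - 18)
(3) feedback reduction of A1, (A2+A3+(A4*A5)) -> (-18*s^3 - 48*s^2 - 36*s + 18)/(27*s^4 + 94*s^3 + 108*s^2 + 75*s - 60)
T(s) is the step-3 result (common factors already cancelled). Leading coefficient of the denominator: 27. Divide through by 27 for the monic polynomial.

Answer: s^4 + 94*s^3/27 + 4*s^2 + 25*s/9 - 20/9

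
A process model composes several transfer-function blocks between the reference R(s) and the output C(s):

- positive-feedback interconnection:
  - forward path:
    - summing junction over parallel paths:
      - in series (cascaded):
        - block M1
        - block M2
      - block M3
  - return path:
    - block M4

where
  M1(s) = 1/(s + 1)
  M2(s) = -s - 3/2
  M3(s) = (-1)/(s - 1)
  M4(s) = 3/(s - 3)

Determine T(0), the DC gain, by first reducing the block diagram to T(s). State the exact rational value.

Reducing step by step:

Step 1. multiply M1, M2 (series); result (-2*s - 3)/(2*s + 2)
Step 2. reduce the parallel group (M1*M2), M3; result (-2*s^2 - 3*s + 1)/(2*s^2 - 2)
Step 3. apply the feedback formula to ((M1*M2)+M3), M4; result (-2*s^3 + 3*s^2 + 10*s - 3)/(2*s^3 + 7*s + 3)
That last expression is T(s); at s = 0 only the constant terms survive, so T(0) = -3/3 = -1.

Answer: -1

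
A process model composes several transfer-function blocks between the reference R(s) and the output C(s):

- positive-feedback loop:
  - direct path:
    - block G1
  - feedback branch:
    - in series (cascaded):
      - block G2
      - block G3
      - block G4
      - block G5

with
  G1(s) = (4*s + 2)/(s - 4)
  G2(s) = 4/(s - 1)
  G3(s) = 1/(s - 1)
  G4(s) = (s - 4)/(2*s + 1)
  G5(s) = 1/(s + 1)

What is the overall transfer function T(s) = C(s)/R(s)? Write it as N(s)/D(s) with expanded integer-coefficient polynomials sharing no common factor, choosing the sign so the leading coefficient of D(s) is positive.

Reducing step by step:

1. multiply G2, G3, G4, G5 (series) -> (4*s - 16)/(2*s^4 - s^3 - 3*s^2 + s + 1)
2. close the feedback loop around G1, (G2*G3*G4*G5), which is the overall transfer function T(s) = C(s)/R(s) in lowest terms

Answer: (4*s^4 - 2*s^3 - 6*s^2 + 2*s + 2)/(s^4 - 5*s^3 + 3*s^2 - 3*s + 28)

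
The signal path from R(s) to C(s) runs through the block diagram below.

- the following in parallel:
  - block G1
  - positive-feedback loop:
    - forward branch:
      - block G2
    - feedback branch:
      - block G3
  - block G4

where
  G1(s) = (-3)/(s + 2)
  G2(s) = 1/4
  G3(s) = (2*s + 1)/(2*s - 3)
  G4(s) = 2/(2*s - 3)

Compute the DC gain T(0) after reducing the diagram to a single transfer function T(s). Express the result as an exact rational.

Step 1 - reduce the feedback loop with forward G2 and return G3 = (2*s - 3)/(6*s - 13)
Step 2 - add G1, [G2/(1-G2*G3)], G4 (parallel) = (4*s^3 - 28*s^2 + 115*s - 151)/(12*s^3 - 20*s^2 - 49*s + 78)
Evaluating the step-2 result (the overall T(s)) at s = 0 gives T(0) = -151/78.

Final answer: -151/78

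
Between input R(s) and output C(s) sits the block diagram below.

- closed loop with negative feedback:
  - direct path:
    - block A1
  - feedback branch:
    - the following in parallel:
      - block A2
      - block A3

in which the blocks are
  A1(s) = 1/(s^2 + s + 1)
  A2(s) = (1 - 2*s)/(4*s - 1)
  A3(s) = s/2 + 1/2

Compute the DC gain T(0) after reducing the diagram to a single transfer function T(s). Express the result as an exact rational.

First reduce the diagram to T(s).

(1) sum the parallel branches A2, A3, giving (4*s^2 - s + 1)/(8*s - 2)
(2) reduce the feedback loop with forward A1 and return (A2+A3), giving (8*s - 2)/(8*s^3 + 10*s^2 + 5*s - 1)
That last expression is T(s); at s = 0 only the constant terms survive, so T(0) = -2/(-1) = 2.

Answer: 2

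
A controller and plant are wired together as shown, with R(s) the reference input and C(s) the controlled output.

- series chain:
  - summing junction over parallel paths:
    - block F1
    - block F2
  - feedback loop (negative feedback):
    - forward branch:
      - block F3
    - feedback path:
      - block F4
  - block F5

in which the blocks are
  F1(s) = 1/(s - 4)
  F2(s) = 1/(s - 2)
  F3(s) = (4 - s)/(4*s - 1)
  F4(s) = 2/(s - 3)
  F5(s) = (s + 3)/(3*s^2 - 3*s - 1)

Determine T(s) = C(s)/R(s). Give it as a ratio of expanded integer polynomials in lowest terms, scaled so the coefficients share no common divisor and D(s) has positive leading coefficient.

Answer: (-2*s^3 + 6*s^2 + 18*s - 54)/(12*s^5 - 81*s^4 + 188*s^3 - 166*s^2 + 25*s + 22)

Working:
[1] add F1, F2 (parallel); result (2*s - 6)/(s^2 - 6*s + 8)
[2] apply the feedback formula to F3, F4; result (-s^2 + 7*s - 12)/(4*s^2 - 15*s + 11)
[3] combine (F1+F2), [F3/(1+F3*F4)], F5 in series - this is the overall T(s), already in the required normalized form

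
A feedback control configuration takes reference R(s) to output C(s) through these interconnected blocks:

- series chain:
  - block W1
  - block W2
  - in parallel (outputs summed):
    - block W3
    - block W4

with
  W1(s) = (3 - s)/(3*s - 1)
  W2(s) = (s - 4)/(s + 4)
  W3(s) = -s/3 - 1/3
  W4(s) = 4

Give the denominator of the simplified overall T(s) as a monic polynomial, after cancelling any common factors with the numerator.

Answer: s^2 + 11*s/3 - 4/3

Working:
[1] sum the parallel branches W3, W4, giving 11/3 - s/3
[2] reduce the series chain W1, W2, (W3+W4), giving (s^3 - 18*s^2 + 89*s - 132)/(9*s^2 + 33*s - 12)
The result of step 2 is T(s) in lowest terms. Its denominator has leading coefficient 9; dividing the denominator through by 9 makes it monic.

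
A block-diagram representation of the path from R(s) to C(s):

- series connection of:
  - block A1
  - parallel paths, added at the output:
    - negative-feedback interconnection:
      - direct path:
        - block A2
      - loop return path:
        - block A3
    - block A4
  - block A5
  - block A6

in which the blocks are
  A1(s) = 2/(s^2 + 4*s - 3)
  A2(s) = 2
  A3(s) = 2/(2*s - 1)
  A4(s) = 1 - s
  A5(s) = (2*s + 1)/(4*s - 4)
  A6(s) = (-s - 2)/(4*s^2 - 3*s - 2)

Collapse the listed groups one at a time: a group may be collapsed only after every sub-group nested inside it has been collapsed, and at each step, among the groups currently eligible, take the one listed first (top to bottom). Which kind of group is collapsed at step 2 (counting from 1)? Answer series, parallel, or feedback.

Step 1: apply the feedback formula to A2, A3
Step 2: parallel reduction of [A2/(1+A2*A3)], A4
Step 3: series reduction of A1, ([A2/(1+A2*A3)]+A4), A5, A6
The group at step 2 is a parallel group.

Final answer: parallel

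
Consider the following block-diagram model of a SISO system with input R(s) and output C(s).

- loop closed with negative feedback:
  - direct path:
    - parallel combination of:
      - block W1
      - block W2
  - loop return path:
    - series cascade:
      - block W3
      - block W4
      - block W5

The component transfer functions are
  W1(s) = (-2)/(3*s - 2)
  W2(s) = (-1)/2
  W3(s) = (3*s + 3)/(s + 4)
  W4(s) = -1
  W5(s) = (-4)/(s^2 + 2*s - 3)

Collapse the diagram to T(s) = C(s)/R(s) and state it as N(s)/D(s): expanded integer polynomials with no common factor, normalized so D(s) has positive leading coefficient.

Step 1 - add W1, W2 (parallel); result (-3*s - 2)/(6*s - 4)
Step 2 - combine W3, W4, W5 in series; result (12*s + 12)/(s^3 + 6*s^2 + 5*s - 12)
Step 3 - apply the feedback formula to (W1+W2), (W3*W4*W5), giving the overall T(s)

Therefore the answer is (-3*s^4 - 20*s^3 - 27*s^2 + 26*s + 24)/(6*s^4 + 32*s^3 - 30*s^2 - 152*s + 24).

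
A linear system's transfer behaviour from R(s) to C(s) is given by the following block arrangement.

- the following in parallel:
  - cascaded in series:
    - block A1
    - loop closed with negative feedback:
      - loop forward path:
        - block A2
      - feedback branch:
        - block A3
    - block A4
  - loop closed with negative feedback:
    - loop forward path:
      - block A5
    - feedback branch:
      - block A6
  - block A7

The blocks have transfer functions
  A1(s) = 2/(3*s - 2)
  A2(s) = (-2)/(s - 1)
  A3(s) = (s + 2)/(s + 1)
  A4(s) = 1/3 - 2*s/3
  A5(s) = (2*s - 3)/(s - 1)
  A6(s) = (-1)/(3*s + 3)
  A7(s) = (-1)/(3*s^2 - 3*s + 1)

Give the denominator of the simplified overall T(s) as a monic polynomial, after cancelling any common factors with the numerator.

Reducing step by step:

(1) reduce the feedback loop with forward A2 and return A3: (-2*s - 2)/(s^2 - 2*s - 5)
(2) multiply A1, [A2/(1+A2*A3)], A4 (series): (8*s^2 + 4*s - 4)/(9*s^3 - 24*s^2 - 33*s + 30)
(3) collapse the loop (A5 forward, A6 return): (6*s^2 - 3*s - 9)/(3*s^2 - 2*s)
(4) parallel reduction of (A1*[A2/(1+A2*A3)]*A4), [A5/(1+A5*A6)], A7: (54*s^6 - 165*s^5 - 165*s^4 + 557*s^3 + 58*s^2 - 340*s + 135)/(27*s^6 - 99*s^5 - 18*s^4 + 165*s^3 - 123*s^2 + 30*s)
Step 4 gives the fully reduced T(s), with no common factor left to cancel. The denominator's leading coefficient is 27, so divide each of its coefficients by 27 to get the monic form.

Answer: s^6 - 11*s^5/3 - 2*s^4/3 + 55*s^3/9 - 41*s^2/9 + 10*s/9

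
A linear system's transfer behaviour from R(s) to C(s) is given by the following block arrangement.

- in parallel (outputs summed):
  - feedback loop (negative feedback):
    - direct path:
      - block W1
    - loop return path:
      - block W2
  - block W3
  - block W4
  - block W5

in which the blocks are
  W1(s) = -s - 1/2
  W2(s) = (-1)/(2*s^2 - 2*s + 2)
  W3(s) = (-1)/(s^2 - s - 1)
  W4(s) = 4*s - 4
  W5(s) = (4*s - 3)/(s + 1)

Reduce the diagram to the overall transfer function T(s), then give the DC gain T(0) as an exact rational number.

Reducing step by step:

[1] feedback reduction of W1, W2 = (-4*s^3 + 2*s^2 - 2*s - 2)/(4*s^2 - 2*s + 5)
[2] sum the parallel branches [W1/(1+W1*W2)], W3, W4, W5 = (12*s^6 - 6*s^5 - 34*s^4 + 36*s^3 - 53*s^2 + 4*s + 32)/(4*s^5 - 2*s^4 - 3*s^3 - 8*s - 5)
That last expression is T(s); at s = 0 only the constant terms survive, so T(0) = 32/(-5) = -32/5.

Answer: -32/5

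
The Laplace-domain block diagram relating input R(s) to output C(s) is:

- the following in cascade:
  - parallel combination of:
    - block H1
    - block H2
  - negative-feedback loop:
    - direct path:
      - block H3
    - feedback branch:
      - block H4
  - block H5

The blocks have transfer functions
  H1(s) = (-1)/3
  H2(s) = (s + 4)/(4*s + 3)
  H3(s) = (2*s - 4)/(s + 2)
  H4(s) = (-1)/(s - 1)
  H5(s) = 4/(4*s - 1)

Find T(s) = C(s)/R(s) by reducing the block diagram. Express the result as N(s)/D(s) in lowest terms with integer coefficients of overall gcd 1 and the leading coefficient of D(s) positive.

Step 1: parallel reduction of H1, H2: (9 - s)/(12*s + 9)
Step 2: close the feedback loop around H3, H4: (2*s^2 - 6*s + 4)/(s^2 - s + 2)
Step 3: multiply (H1+H2), [H3/(1+H3*H4)], H5 (series) - this is the overall T(s), already in the required normalized form

Answer: (-8*s^3 + 96*s^2 - 232*s + 144)/(48*s^4 - 24*s^3 + 63*s^2 + 57*s - 18)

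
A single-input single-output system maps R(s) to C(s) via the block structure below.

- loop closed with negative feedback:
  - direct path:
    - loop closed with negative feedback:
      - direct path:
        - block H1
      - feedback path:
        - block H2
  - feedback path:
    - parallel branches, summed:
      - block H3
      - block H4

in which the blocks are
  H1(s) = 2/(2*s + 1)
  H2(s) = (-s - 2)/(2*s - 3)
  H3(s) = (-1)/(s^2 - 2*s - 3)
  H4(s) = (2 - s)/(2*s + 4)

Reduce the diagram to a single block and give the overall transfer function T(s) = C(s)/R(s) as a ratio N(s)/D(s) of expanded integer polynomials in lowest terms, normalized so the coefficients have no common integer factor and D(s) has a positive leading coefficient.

1. reduce the feedback loop with forward H1 and return H2; result (4*s - 6)/(4*s^2 - 6*s - 7)
2. add H3, H4 (parallel); result (-s^3 + 4*s^2 - 3*s - 10)/(2*s^3 - 14*s - 12)
3. close the feedback loop around [H1/(1+H1*H2)], (H3+H4): this yields T(s), and no further normalization is needed

Answer: (2*s^4 - 3*s^3 - 14*s^2 + 9*s + 18)/(2*s^5 - 4*s^4 - 12*s^3 + 37*s + 36)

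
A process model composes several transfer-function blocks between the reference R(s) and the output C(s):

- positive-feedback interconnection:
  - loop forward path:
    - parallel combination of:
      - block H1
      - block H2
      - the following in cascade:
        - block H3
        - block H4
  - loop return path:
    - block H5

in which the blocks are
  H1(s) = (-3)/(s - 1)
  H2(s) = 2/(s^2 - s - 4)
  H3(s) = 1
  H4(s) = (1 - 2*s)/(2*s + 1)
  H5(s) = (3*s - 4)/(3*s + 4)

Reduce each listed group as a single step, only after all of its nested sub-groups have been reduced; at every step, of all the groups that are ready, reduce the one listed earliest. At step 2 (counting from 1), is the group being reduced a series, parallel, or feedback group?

1. series reduction of H3, H4
2. parallel reduction of H1, H2, (H3*H4)
3. collapse the loop ((H1+H2+(H3*H4)) forward, H5 return)
Step 2: parallel.

Hence the answer: parallel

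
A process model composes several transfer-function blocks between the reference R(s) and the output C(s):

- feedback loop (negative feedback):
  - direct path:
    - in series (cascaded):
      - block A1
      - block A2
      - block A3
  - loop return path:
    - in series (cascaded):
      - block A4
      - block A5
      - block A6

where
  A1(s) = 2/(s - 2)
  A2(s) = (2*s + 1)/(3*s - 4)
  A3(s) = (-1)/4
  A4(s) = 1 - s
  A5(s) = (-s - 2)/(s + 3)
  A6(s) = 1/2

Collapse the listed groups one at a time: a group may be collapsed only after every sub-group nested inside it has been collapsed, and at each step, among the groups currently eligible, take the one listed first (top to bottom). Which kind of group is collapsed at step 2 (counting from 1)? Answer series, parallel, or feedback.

Step 1. multiply A1, A2, A3 (series)
Step 2. multiply A4, A5, A6 (series)
Step 3. feedback reduction of (A1*A2*A3), (A4*A5*A6)
Step 2 collapses a series group.

Hence the answer: series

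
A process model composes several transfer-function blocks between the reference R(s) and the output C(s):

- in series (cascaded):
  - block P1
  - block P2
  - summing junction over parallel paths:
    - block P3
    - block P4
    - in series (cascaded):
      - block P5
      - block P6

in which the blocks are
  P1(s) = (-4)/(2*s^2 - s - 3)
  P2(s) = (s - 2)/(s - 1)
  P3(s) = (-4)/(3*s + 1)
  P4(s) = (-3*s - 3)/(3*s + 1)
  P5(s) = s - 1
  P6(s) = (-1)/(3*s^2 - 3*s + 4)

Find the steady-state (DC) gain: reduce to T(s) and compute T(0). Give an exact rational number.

The answer is -18.

Reasoning:
Step 1: series reduction of P5, P6; result (1 - s)/(3*s^2 - 3*s + 4)
Step 2: add P3, P4, (P5*P6) (parallel); result (-9*s^3 - 15*s^2 + 11*s - 27)/(9*s^3 - 6*s^2 + 9*s + 4)
Step 3: cascade P1, P2, (P3+P4+(P5*P6)); result (36*s^4 - 12*s^3 - 164*s^2 + 196*s - 216)/(18*s^6 - 39*s^5 + 18*s^4 + 20*s^3 - 48*s^2 + 19*s + 12)
DC gain: substitute s = 0 into T(s) from step 3: T(0) = -216/12 = -18.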